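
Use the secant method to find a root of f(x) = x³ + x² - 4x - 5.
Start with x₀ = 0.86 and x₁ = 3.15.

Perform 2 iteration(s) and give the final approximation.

f(x) = x³ + x² - 4x - 5
x₀ = 0.86, x₁ = 3.15

Secant formula: x_{n+1} = x_n - f(x_n)(x_n - x_{n-1})/(f(x_n) - f(x_{n-1}))

Iteration 1:
  f(0.860000) = -7.064344
  f(3.150000) = 23.578375
  x_2 = 3.150000 - 23.578375×(3.150000 - 0.860000)/(23.578375 - (-7.064344))
       = 1.387934
Iteration 2:
  f(3.150000) = 23.578375
  f(1.387934) = -5.951711
  x_3 = 1.387934 - (-5.951711)×(1.387934 - 3.150000)/(-5.951711 - 23.578375)
       = 1.743074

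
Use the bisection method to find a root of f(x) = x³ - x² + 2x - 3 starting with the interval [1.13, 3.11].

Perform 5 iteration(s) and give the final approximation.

f(x) = x³ - x² + 2x - 3
Initial interval: [1.13, 3.11]

Iteration 1:
  c_1 = (1.130000 + 3.110000)/2 = 2.120000
  f(c_1) = f(2.120000) = 6.273728
  f(a) × f(c) < 0, new interval: [1.130000, 2.120000]
Iteration 2:
  c_2 = (1.130000 + 2.120000)/2 = 1.625000
  f(c_2) = f(1.625000) = 1.900391
  f(a) × f(c) < 0, new interval: [1.130000, 1.625000]
Iteration 3:
  c_3 = (1.130000 + 1.625000)/2 = 1.377500
  f(c_3) = f(1.377500) = 0.471309
  f(a) × f(c) < 0, new interval: [1.130000, 1.377500]
Iteration 4:
  c_4 = (1.130000 + 1.377500)/2 = 1.253750
  f(c_4) = f(1.253750) = -0.093633
  f(a) × f(c) ≥ 0, new interval: [1.253750, 1.377500]
Iteration 5:
  c_5 = (1.253750 + 1.377500)/2 = 1.315625
  f(c_5) = f(1.315625) = 0.177556
  f(a) × f(c) < 0, new interval: [1.253750, 1.315625]

After 5 iteration(s), the approximation is c_5 = 1.315625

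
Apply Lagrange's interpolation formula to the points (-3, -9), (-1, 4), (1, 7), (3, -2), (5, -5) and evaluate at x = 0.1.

Lagrange interpolation formula:
P(x) = Σ yᵢ × Lᵢ(x)
where Lᵢ(x) = Π_{j≠i} (x - xⱼ)/(xᵢ - xⱼ)

L_0(0.1) = (0.1 - (-1))/(-3 - (-1)) × (0.1 - 1)/(-3 - 1) × (0.1 - 3)/(-3 - 3) × (0.1 - 5)/(-3 - 5) = -0.036635
L_1(0.1) = (0.1 - (-3))/(-1 - (-3)) × (0.1 - 1)/(-1 - 1) × (0.1 - 3)/(-1 - 3) × (0.1 - 5)/(-1 - 5) = 0.412978
L_2(0.1) = (0.1 - (-3))/(1 - (-3)) × (0.1 - (-1))/(1 - (-1)) × (0.1 - 3)/(1 - 3) × (0.1 - 5)/(1 - 5) = 0.757127
L_3(0.1) = (0.1 - (-3))/(3 - (-3)) × (0.1 - (-1))/(3 - (-1)) × (0.1 - 1)/(3 - 1) × (0.1 - 5)/(3 - 5) = -0.156647
L_4(0.1) = (0.1 - (-3))/(5 - (-3)) × (0.1 - (-1))/(5 - (-1)) × (0.1 - 1)/(5 - 1) × (0.1 - 3)/(5 - 3) = 0.023177

P(0.1) = (-9)×L_0(0.1) + 4×L_1(0.1) + 7×L_2(0.1) + (-2)×L_3(0.1) + (-5)×L_4(0.1)
P(0.1) = 7.478922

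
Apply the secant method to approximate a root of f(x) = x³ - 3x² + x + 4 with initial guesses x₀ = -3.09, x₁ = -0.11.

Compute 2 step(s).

f(x) = x³ - 3x² + x + 4
x₀ = -3.09, x₁ = -0.11

Secant formula: x_{n+1} = x_n - f(x_n)(x_n - x_{n-1})/(f(x_n) - f(x_{n-1}))

Iteration 1:
  f(-3.090000) = -57.237929
  f(-0.110000) = 3.852369
  x_2 = -0.110000 - 3.852369×(-0.110000 - (-3.090000))/(3.852369 - (-57.237929))
       = -0.297920
Iteration 2:
  f(-0.110000) = 3.852369
  f(-0.297920) = 3.409370
  x_3 = -0.297920 - 3.409370×(-0.297920 - (-0.110000))/(3.409370 - 3.852369)
       = -1.744170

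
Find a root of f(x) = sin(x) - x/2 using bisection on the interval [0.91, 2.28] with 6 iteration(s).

f(x) = sin(x) - x/2
Initial interval: [0.91, 2.28]

Iteration 1:
  c_1 = (0.910000 + 2.280000)/2 = 1.595000
  f(c_1) = f(1.595000) = 0.202207
  f(a) × f(c) ≥ 0, new interval: [1.595000, 2.280000]
Iteration 2:
  c_2 = (1.595000 + 2.280000)/2 = 1.937500
  f(c_2) = f(1.937500) = -0.035236
  f(a) × f(c) < 0, new interval: [1.595000, 1.937500]
Iteration 3:
  c_3 = (1.595000 + 1.937500)/2 = 1.766250
  f(c_3) = f(1.766250) = 0.097835
  f(a) × f(c) ≥ 0, new interval: [1.766250, 1.937500]
Iteration 4:
  c_4 = (1.766250 + 1.937500)/2 = 1.851875
  f(c_4) = f(1.851875) = 0.034819
  f(a) × f(c) ≥ 0, new interval: [1.851875, 1.937500]
Iteration 5:
  c_5 = (1.851875 + 1.937500)/2 = 1.894687
  f(c_5) = f(1.894687) = 0.000660
  f(a) × f(c) ≥ 0, new interval: [1.894687, 1.937500]
Iteration 6:
  c_6 = (1.894687 + 1.937500)/2 = 1.916094
  f(c_6) = f(1.916094) = -0.017072
  f(a) × f(c) < 0, new interval: [1.894687, 1.916094]

After 6 iteration(s), the approximation is c_6 = 1.916094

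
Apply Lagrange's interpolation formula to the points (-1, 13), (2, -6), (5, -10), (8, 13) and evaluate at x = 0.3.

Lagrange interpolation formula:
P(x) = Σ yᵢ × Lᵢ(x)
where Lᵢ(x) = Π_{j≠i} (x - xⱼ)/(xᵢ - xⱼ)

L_0(0.3) = (0.3 - 2)/(-1 - 2) × (0.3 - 5)/(-1 - 5) × (0.3 - 8)/(-1 - 8) = 0.379772
L_1(0.3) = (0.3 - (-1))/(2 - (-1)) × (0.3 - 5)/(2 - 5) × (0.3 - 8)/(2 - 8) = 0.871241
L_2(0.3) = (0.3 - (-1))/(5 - (-1)) × (0.3 - 2)/(5 - 2) × (0.3 - 8)/(5 - 8) = -0.315130
L_3(0.3) = (0.3 - (-1))/(8 - (-1)) × (0.3 - 2)/(8 - 2) × (0.3 - 5)/(8 - 5) = 0.064117

P(0.3) = 13×L_0(0.3) + (-6)×L_1(0.3) + (-10)×L_2(0.3) + 13×L_3(0.3)
P(0.3) = 3.694407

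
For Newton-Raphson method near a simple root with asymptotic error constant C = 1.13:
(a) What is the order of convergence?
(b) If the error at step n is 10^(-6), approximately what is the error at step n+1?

(a) Newton-Raphson has quadratic (order 2) convergence near simple roots.
    This means |e_{n+1}| ≈ C|e_n|².

(b) With |e_n| = 10^(-6) and C = 1.13:
    |e_{n+1}| ≈ 1.13 × (10^(-6))² = 1.13 × 10^(-12)

(a) 2 (quadratic); (b) |e_{n+1}| ≈ 1.130e-12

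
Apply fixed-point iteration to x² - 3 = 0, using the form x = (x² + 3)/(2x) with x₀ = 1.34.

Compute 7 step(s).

Equation: x² - 3 = 0
Fixed-point form: x = (x² + 3)/(2x)
x₀ = 1.34

x_1 = g(1.340000) = 1.789403
x_2 = g(1.789403) = 1.732970
x_3 = g(1.732970) = 1.732051
x_4 = g(1.732051) = 1.732051
x_5 = g(1.732051) = 1.732051
x_6 = g(1.732051) = 1.732051
x_7 = g(1.732051) = 1.732051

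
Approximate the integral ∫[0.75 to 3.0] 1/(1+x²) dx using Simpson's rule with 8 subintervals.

f(x) = 1/(1+x²)
a = 0.75, b = 3.0, n = 8
h = (b - a)/n = 0.281250

Simpson's rule: (h/3)[f(x₀) + 4f(x₁) + 2f(x₂) + ... + f(xₙ)]

x_0 = 0.7500, f(x_0) = 0.640000, coefficient = 1
x_1 = 1.0312, f(x_1) = 0.484619, coefficient = 4
x_2 = 1.3125, f(x_2) = 0.367288, coefficient = 2
x_3 = 1.5938, f(x_3) = 0.282483, coefficient = 4
x_4 = 1.8750, f(x_4) = 0.221453, coefficient = 2
x_5 = 2.1562, f(x_5) = 0.177010, coefficient = 4
x_6 = 2.4375, f(x_6) = 0.144063, coefficient = 2
x_7 = 2.7188, f(x_7) = 0.119167, coefficient = 4
x_8 = 3.0000, f(x_8) = 0.100000, coefficient = 1

I ≈ (0.281250/3) × 6.458722 = 0.605505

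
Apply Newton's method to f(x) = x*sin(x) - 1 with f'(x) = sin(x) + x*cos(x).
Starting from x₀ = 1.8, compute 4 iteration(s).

f(x) = x*sin(x) - 1
f'(x) = sin(x) + x*cos(x)
x₀ = 1.8

Newton-Raphson formula: x_{n+1} = x_n - f(x_n)/f'(x_n)

Iteration 1:
  f(1.800000) = 0.752926
  f'(1.800000) = 0.564884
  x_1 = 1.800000 - 0.752926/0.564884 = 0.467114
Iteration 2:
  f(0.467114) = -0.789653
  f'(0.467114) = 0.867384
  x_2 = 0.467114 - (-0.789653)/0.867384 = 1.377499
Iteration 3:
  f(1.377499) = 0.351844
  f'(1.377499) = 1.245988
  x_3 = 1.377499 - 0.351844/1.245988 = 1.095117
Iteration 4:
  f(1.095117) = -0.026461
  f'(1.095117) = 1.390482
  x_4 = 1.095117 - (-0.026461)/1.390482 = 1.114147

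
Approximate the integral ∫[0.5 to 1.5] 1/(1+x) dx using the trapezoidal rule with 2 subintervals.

f(x) = 1/(1+x)
a = 0.5, b = 1.5, n = 2
h = (b - a)/n = 0.500000

Trapezoidal rule: (h/2)[f(x₀) + 2f(x₁) + 2f(x₂) + ... + f(xₙ)]

x_0 = 0.5000, f(x_0) = 0.666667, coefficient = 1
x_1 = 1.0000, f(x_1) = 0.500000, coefficient = 2
x_2 = 1.5000, f(x_2) = 0.400000, coefficient = 1

I ≈ (0.500000/2) × 2.066667 = 0.516667
Exact value: 0.510826
Error: 0.005841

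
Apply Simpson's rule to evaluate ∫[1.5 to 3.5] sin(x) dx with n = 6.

f(x) = sin(x)
a = 1.5, b = 3.5, n = 6
h = (b - a)/n = 0.333333

Simpson's rule: (h/3)[f(x₀) + 4f(x₁) + 2f(x₂) + ... + f(xₙ)]

x_0 = 1.5000, f(x_0) = 0.997495, coefficient = 1
x_1 = 1.8333, f(x_1) = 0.965735, coefficient = 4
x_2 = 2.1667, f(x_2) = 0.827660, coefficient = 2
x_3 = 2.5000, f(x_3) = 0.598472, coefficient = 4
x_4 = 2.8333, f(x_4) = 0.303400, coefficient = 2
x_5 = 3.1667, f(x_5) = -0.025071, coefficient = 4
x_6 = 3.5000, f(x_6) = -0.350783, coefficient = 1

I ≈ (0.333333/3) × 9.065375 = 1.007264
Exact value: 1.007194
Error: 0.000070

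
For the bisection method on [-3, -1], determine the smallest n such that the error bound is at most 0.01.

We need (b-a)/2^n ≤ 0.01
(-1 - (-3))/2^n ≤ 0.01
2/2^n ≤ 0.01
2^n ≥ 200
n ≥ log₂(200) = 7.64
n ≥ 8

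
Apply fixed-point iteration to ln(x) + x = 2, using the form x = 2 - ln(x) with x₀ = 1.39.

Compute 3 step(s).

Equation: ln(x) + x = 2
Fixed-point form: x = 2 - ln(x)
x₀ = 1.39

x_1 = g(1.390000) = 1.670696
x_2 = g(1.670696) = 1.486760
x_3 = g(1.486760) = 1.603401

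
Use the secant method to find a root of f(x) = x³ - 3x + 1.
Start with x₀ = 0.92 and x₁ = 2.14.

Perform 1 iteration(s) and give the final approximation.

f(x) = x³ - 3x + 1
x₀ = 0.92, x₁ = 2.14

Secant formula: x_{n+1} = x_n - f(x_n)(x_n - x_{n-1})/(f(x_n) - f(x_{n-1}))

Iteration 1:
  f(0.920000) = -0.981312
  f(2.140000) = 4.380344
  x_2 = 2.140000 - 4.380344×(2.140000 - 0.920000)/(4.380344 - (-0.981312))
       = 1.143289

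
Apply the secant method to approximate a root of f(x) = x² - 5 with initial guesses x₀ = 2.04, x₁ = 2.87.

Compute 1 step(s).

f(x) = x² - 5
x₀ = 2.04, x₁ = 2.87

Secant formula: x_{n+1} = x_n - f(x_n)(x_n - x_{n-1})/(f(x_n) - f(x_{n-1}))

Iteration 1:
  f(2.040000) = -0.838400
  f(2.870000) = 3.236900
  x_2 = 2.870000 - 3.236900×(2.870000 - 2.040000)/(3.236900 - (-0.838400))
       = 2.210754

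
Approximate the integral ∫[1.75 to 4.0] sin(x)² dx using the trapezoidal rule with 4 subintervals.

f(x) = sin(x)²
a = 1.75, b = 4.0, n = 4
h = (b - a)/n = 0.562500

Trapezoidal rule: (h/2)[f(x₀) + 2f(x₁) + 2f(x₂) + ... + f(xₙ)]

x_0 = 1.7500, f(x_0) = 0.968228, coefficient = 1
x_1 = 2.3125, f(x_1) = 0.543639, coefficient = 2
x_2 = 2.8750, f(x_2) = 0.069404, coefficient = 2
x_3 = 3.4375, f(x_3) = 0.085035, coefficient = 2
x_4 = 4.0000, f(x_4) = 0.572750, coefficient = 1

I ≈ (0.562500/2) × 2.937134 = 0.826069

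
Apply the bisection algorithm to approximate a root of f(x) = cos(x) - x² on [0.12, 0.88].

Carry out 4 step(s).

f(x) = cos(x) - x²
Initial interval: [0.12, 0.88]

Iteration 1:
  c_1 = (0.120000 + 0.880000)/2 = 0.500000
  f(c_1) = f(0.500000) = 0.627583
  f(a) × f(c) ≥ 0, new interval: [0.500000, 0.880000]
Iteration 2:
  c_2 = (0.500000 + 0.880000)/2 = 0.690000
  f(c_2) = f(0.690000) = 0.295146
  f(a) × f(c) ≥ 0, new interval: [0.690000, 0.880000]
Iteration 3:
  c_3 = (0.690000 + 0.880000)/2 = 0.785000
  f(c_3) = f(0.785000) = 0.091163
  f(a) × f(c) ≥ 0, new interval: [0.785000, 0.880000]
Iteration 4:
  c_4 = (0.785000 + 0.880000)/2 = 0.832500
  f(c_4) = f(0.832500) = -0.020027
  f(a) × f(c) < 0, new interval: [0.785000, 0.832500]

After 4 iteration(s), the approximation is c_4 = 0.832500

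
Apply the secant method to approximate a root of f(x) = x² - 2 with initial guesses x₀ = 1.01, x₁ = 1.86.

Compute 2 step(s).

f(x) = x² - 2
x₀ = 1.01, x₁ = 1.86

Secant formula: x_{n+1} = x_n - f(x_n)(x_n - x_{n-1})/(f(x_n) - f(x_{n-1}))

Iteration 1:
  f(1.010000) = -0.979900
  f(1.860000) = 1.459600
  x_2 = 1.860000 - 1.459600×(1.860000 - 1.010000)/(1.459600 - (-0.979900))
       = 1.351429
Iteration 2:
  f(1.860000) = 1.459600
  f(1.351429) = -0.173641
  x_3 = 1.351429 - (-0.173641)×(1.351429 - 1.860000)/(-0.173641 - 1.459600)
       = 1.405498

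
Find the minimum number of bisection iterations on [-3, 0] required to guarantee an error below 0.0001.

We need (b-a)/2^n ≤ 0.0001
(0 - (-3))/2^n ≤ 0.0001
3/2^n ≤ 0.0001
2^n ≥ 30000
n ≥ log₂(30000) = 14.87
n ≥ 15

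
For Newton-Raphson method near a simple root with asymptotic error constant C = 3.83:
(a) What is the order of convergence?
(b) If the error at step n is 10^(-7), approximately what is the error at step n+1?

(a) Newton-Raphson has quadratic (order 2) convergence near simple roots.
    This means |e_{n+1}| ≈ C|e_n|².

(b) With |e_n| = 10^(-7) and C = 3.83:
    |e_{n+1}| ≈ 3.83 × (10^(-7))² = 3.83 × 10^(-14)

(a) 2 (quadratic); (b) |e_{n+1}| ≈ 3.830e-14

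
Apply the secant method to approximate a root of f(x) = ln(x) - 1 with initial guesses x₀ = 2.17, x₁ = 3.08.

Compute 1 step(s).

f(x) = ln(x) - 1
x₀ = 2.17, x₁ = 3.08

Secant formula: x_{n+1} = x_n - f(x_n)(x_n - x_{n-1})/(f(x_n) - f(x_{n-1}))

Iteration 1:
  f(2.170000) = -0.225273
  f(3.080000) = 0.124930
  x_2 = 3.080000 - 0.124930×(3.080000 - 2.170000)/(0.124930 - (-0.225273))
       = 2.755371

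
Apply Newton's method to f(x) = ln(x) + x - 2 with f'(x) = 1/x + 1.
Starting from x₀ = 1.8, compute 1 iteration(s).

f(x) = ln(x) + x - 2
f'(x) = 1/x + 1
x₀ = 1.8

Newton-Raphson formula: x_{n+1} = x_n - f(x_n)/f'(x_n)

Iteration 1:
  f(1.800000) = 0.387787
  f'(1.800000) = 1.555556
  x_1 = 1.800000 - 0.387787/1.555556 = 1.550709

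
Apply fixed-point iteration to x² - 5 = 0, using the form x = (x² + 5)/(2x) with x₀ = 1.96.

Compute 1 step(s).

Equation: x² - 5 = 0
Fixed-point form: x = (x² + 5)/(2x)
x₀ = 1.96

x_1 = g(1.960000) = 2.255510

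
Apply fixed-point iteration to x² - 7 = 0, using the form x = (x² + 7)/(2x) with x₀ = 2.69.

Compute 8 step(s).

Equation: x² - 7 = 0
Fixed-point form: x = (x² + 7)/(2x)
x₀ = 2.69

x_1 = g(2.690000) = 2.646115
x_2 = g(2.646115) = 2.645751
x_3 = g(2.645751) = 2.645751
x_4 = g(2.645751) = 2.645751
x_5 = g(2.645751) = 2.645751
x_6 = g(2.645751) = 2.645751
x_7 = g(2.645751) = 2.645751
x_8 = g(2.645751) = 2.645751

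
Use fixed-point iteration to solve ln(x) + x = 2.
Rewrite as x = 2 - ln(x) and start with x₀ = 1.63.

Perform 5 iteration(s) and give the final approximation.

Equation: ln(x) + x = 2
Fixed-point form: x = 2 - ln(x)
x₀ = 1.63

x_1 = g(1.630000) = 1.511420
x_2 = g(1.511420) = 1.586950
x_3 = g(1.586950) = 1.538186
x_4 = g(1.538186) = 1.569396
x_5 = g(1.569396) = 1.549309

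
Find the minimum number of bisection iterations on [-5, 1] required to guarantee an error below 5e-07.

We need (b-a)/2^n ≤ 5e-07
(1 - (-5))/2^n ≤ 5e-07
6/2^n ≤ 5e-07
2^n ≥ 12000000
n ≥ log₂(12000000) = 23.52
n ≥ 24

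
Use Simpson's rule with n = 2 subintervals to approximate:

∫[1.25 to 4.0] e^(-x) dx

f(x) = e^(-x)
a = 1.25, b = 4.0, n = 2
h = (b - a)/n = 1.375000

Simpson's rule: (h/3)[f(x₀) + 4f(x₁) + 2f(x₂) + ... + f(xₙ)]

x_0 = 1.2500, f(x_0) = 0.286505, coefficient = 1
x_1 = 2.6250, f(x_1) = 0.072440, coefficient = 4
x_2 = 4.0000, f(x_2) = 0.018316, coefficient = 1

I ≈ (1.375000/3) × 0.594579 = 0.272516
Exact value: 0.268189
Error: 0.004326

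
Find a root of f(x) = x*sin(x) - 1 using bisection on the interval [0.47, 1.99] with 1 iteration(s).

f(x) = x*sin(x) - 1
Initial interval: [0.47, 1.99]

Iteration 1:
  c_1 = (0.470000 + 1.990000)/2 = 1.230000
  f(c_1) = f(1.230000) = 0.159261
  f(a) × f(c) < 0, new interval: [0.470000, 1.230000]

After 1 iteration(s), the approximation is c_1 = 1.230000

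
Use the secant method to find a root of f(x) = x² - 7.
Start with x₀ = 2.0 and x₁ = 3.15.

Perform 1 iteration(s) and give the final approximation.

f(x) = x² - 7
x₀ = 2.0, x₁ = 3.15

Secant formula: x_{n+1} = x_n - f(x_n)(x_n - x_{n-1})/(f(x_n) - f(x_{n-1}))

Iteration 1:
  f(2.000000) = -3.000000
  f(3.150000) = 2.922500
  x_2 = 3.150000 - 2.922500×(3.150000 - 2.000000)/(2.922500 - (-3.000000))
       = 2.582524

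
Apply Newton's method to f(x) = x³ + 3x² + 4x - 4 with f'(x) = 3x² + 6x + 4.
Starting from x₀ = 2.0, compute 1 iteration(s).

f(x) = x³ + 3x² + 4x - 4
f'(x) = 3x² + 6x + 4
x₀ = 2.0

Newton-Raphson formula: x_{n+1} = x_n - f(x_n)/f'(x_n)

Iteration 1:
  f(2.000000) = 24.000000
  f'(2.000000) = 28.000000
  x_1 = 2.000000 - 24.000000/28.000000 = 1.142857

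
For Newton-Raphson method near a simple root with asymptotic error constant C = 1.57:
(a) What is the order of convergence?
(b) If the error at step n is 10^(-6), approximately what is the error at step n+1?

(a) Newton-Raphson has quadratic (order 2) convergence near simple roots.
    This means |e_{n+1}| ≈ C|e_n|².

(b) With |e_n| = 10^(-6) and C = 1.57:
    |e_{n+1}| ≈ 1.57 × (10^(-6))² = 1.57 × 10^(-12)

(a) 2 (quadratic); (b) |e_{n+1}| ≈ 1.570e-12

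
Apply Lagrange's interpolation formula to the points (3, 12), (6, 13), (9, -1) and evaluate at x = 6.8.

Lagrange interpolation formula:
P(x) = Σ yᵢ × Lᵢ(x)
where Lᵢ(x) = Π_{j≠i} (x - xⱼ)/(xᵢ - xⱼ)

L_0(6.8) = (6.8 - 6)/(3 - 6) × (6.8 - 9)/(3 - 9) = -0.097778
L_1(6.8) = (6.8 - 3)/(6 - 3) × (6.8 - 9)/(6 - 9) = 0.928889
L_2(6.8) = (6.8 - 3)/(9 - 3) × (6.8 - 6)/(9 - 6) = 0.168889

P(6.8) = 12×L_0(6.8) + 13×L_1(6.8) + (-1)×L_2(6.8)
P(6.8) = 10.733333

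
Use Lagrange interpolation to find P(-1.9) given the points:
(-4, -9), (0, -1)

Lagrange interpolation formula:
P(x) = Σ yᵢ × Lᵢ(x)
where Lᵢ(x) = Π_{j≠i} (x - xⱼ)/(xᵢ - xⱼ)

L_0(-1.9) = (-1.9 - 0)/(-4 - 0) = 0.475000
L_1(-1.9) = (-1.9 - (-4))/(0 - (-4)) = 0.525000

P(-1.9) = (-9)×L_0(-1.9) + (-1)×L_1(-1.9)
P(-1.9) = -4.800000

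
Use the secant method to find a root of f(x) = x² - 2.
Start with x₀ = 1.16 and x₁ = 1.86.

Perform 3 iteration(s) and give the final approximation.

f(x) = x² - 2
x₀ = 1.16, x₁ = 1.86

Secant formula: x_{n+1} = x_n - f(x_n)(x_n - x_{n-1})/(f(x_n) - f(x_{n-1}))

Iteration 1:
  f(1.160000) = -0.654400
  f(1.860000) = 1.459600
  x_2 = 1.860000 - 1.459600×(1.860000 - 1.160000)/(1.459600 - (-0.654400))
       = 1.376689
Iteration 2:
  f(1.860000) = 1.459600
  f(1.376689) = -0.104728
  x_3 = 1.376689 - (-0.104728)×(1.376689 - 1.860000)/(-0.104728 - 1.459600)
       = 1.409045
Iteration 3:
  f(1.376689) = -0.104728
  f(1.409045) = -0.014591
  x_4 = 1.409045 - (-0.014591)×(1.409045 - 1.376689)/(-0.014591 - (-0.104728))
       = 1.414283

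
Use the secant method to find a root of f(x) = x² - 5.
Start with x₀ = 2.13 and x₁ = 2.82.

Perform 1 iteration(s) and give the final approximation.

f(x) = x² - 5
x₀ = 2.13, x₁ = 2.82

Secant formula: x_{n+1} = x_n - f(x_n)(x_n - x_{n-1})/(f(x_n) - f(x_{n-1}))

Iteration 1:
  f(2.130000) = -0.463100
  f(2.820000) = 2.952400
  x_2 = 2.820000 - 2.952400×(2.820000 - 2.130000)/(2.952400 - (-0.463100))
       = 2.223556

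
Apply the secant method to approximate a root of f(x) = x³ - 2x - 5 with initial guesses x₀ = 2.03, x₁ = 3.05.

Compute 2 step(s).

f(x) = x³ - 2x - 5
x₀ = 2.03, x₁ = 3.05

Secant formula: x_{n+1} = x_n - f(x_n)(x_n - x_{n-1})/(f(x_n) - f(x_{n-1}))

Iteration 1:
  f(2.030000) = -0.694573
  f(3.050000) = 17.272625
  x_2 = 3.050000 - 17.272625×(3.050000 - 2.030000)/(17.272625 - (-0.694573))
       = 2.069431
Iteration 2:
  f(3.050000) = 17.272625
  f(2.069431) = -0.276431
  x_3 = 2.069431 - (-0.276431)×(2.069431 - 3.050000)/(-0.276431 - 17.272625)
       = 2.084877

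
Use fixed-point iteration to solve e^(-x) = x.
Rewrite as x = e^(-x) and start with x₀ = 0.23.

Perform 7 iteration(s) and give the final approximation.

Equation: e^(-x) = x
Fixed-point form: x = e^(-x)
x₀ = 0.23

x_1 = g(0.230000) = 0.794534
x_2 = g(0.794534) = 0.451792
x_3 = g(0.451792) = 0.636487
x_4 = g(0.636487) = 0.529148
x_5 = g(0.529148) = 0.589107
x_6 = g(0.589107) = 0.554823
x_7 = g(0.554823) = 0.574174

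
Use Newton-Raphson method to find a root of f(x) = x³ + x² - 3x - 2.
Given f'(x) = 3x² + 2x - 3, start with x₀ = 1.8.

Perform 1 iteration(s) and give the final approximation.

f(x) = x³ + x² - 3x - 2
f'(x) = 3x² + 2x - 3
x₀ = 1.8

Newton-Raphson formula: x_{n+1} = x_n - f(x_n)/f'(x_n)

Iteration 1:
  f(1.800000) = 1.672000
  f'(1.800000) = 10.320000
  x_1 = 1.800000 - 1.672000/10.320000 = 1.637984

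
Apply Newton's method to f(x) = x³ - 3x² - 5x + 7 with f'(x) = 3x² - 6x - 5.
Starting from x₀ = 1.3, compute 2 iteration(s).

f(x) = x³ - 3x² - 5x + 7
f'(x) = 3x² - 6x - 5
x₀ = 1.3

Newton-Raphson formula: x_{n+1} = x_n - f(x_n)/f'(x_n)

Iteration 1:
  f(1.300000) = -2.373000
  f'(1.300000) = -7.730000
  x_1 = 1.300000 - (-2.373000)/(-7.730000) = 0.993014
Iteration 2:
  f(0.993014) = 0.055886
  f'(0.993014) = -7.999854
  x_2 = 0.993014 - 0.055886/(-7.999854) = 1.000000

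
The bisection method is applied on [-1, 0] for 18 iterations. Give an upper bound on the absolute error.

Bisection error bound: |error| ≤ (b-a)/2^n
|error| ≤ (0 - (-1))/2^18 = 1/2^18
|error| ≤ 0.0000038147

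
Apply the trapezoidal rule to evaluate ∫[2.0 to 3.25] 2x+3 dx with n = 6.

f(x) = 2x+3
a = 2.0, b = 3.25, n = 6
h = (b - a)/n = 0.208333

Trapezoidal rule: (h/2)[f(x₀) + 2f(x₁) + 2f(x₂) + ... + f(xₙ)]

x_0 = 2.0000, f(x_0) = 7.000000, coefficient = 1
x_1 = 2.2083, f(x_1) = 7.416667, coefficient = 2
x_2 = 2.4167, f(x_2) = 7.833333, coefficient = 2
x_3 = 2.6250, f(x_3) = 8.250000, coefficient = 2
x_4 = 2.8333, f(x_4) = 8.666667, coefficient = 2
x_5 = 3.0417, f(x_5) = 9.083333, coefficient = 2
x_6 = 3.2500, f(x_6) = 9.500000, coefficient = 1

I ≈ (0.208333/2) × 99.000000 = 10.312500
Exact value: 10.312500
Error: 0.000000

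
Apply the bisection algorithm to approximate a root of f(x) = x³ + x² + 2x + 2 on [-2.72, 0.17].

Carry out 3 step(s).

f(x) = x³ + x² + 2x + 2
Initial interval: [-2.72, 0.17]

Iteration 1:
  c_1 = (-2.720000 + 0.170000)/2 = -1.275000
  f(c_1) = f(-1.275000) = -0.997047
  f(a) × f(c) ≥ 0, new interval: [-1.275000, 0.170000]
Iteration 2:
  c_2 = (-1.275000 + 0.170000)/2 = -0.552500
  f(c_2) = f(-0.552500) = 1.031602
  f(a) × f(c) < 0, new interval: [-1.275000, -0.552500]
Iteration 3:
  c_3 = (-1.275000 + (-0.552500))/2 = -0.913750
  f(c_3) = f(-0.913750) = 0.244513
  f(a) × f(c) < 0, new interval: [-1.275000, -0.913750]

After 3 iteration(s), the approximation is c_3 = -0.913750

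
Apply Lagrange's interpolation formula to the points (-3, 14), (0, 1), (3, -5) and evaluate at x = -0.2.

Lagrange interpolation formula:
P(x) = Σ yᵢ × Lᵢ(x)
where Lᵢ(x) = Π_{j≠i} (x - xⱼ)/(xᵢ - xⱼ)

L_0(-0.2) = (-0.2 - 0)/(-3 - 0) × (-0.2 - 3)/(-3 - 3) = 0.035556
L_1(-0.2) = (-0.2 - (-3))/(0 - (-3)) × (-0.2 - 3)/(0 - 3) = 0.995556
L_2(-0.2) = (-0.2 - (-3))/(3 - (-3)) × (-0.2 - 0)/(3 - 0) = -0.031111

P(-0.2) = 14×L_0(-0.2) + 1×L_1(-0.2) + (-5)×L_2(-0.2)
P(-0.2) = 1.648889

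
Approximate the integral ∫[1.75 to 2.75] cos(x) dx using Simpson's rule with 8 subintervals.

f(x) = cos(x)
a = 1.75, b = 2.75, n = 8
h = (b - a)/n = 0.125000

Simpson's rule: (h/3)[f(x₀) + 4f(x₁) + 2f(x₂) + ... + f(xₙ)]

x_0 = 1.7500, f(x_0) = -0.178246, coefficient = 1
x_1 = 1.8750, f(x_1) = -0.299534, coefficient = 4
x_2 = 2.0000, f(x_2) = -0.416147, coefficient = 2
x_3 = 2.1250, f(x_3) = -0.526266, coefficient = 4
x_4 = 2.2500, f(x_4) = -0.628174, coefficient = 2
x_5 = 2.3750, f(x_5) = -0.720278, coefficient = 4
x_6 = 2.5000, f(x_6) = -0.801144, coefficient = 2
x_7 = 2.6250, f(x_7) = -0.869507, coefficient = 4
x_8 = 2.7500, f(x_8) = -0.924302, coefficient = 1

I ≈ (0.125000/3) × -14.455819 = -0.602326
Exact value: -0.602325
Error: 0.000001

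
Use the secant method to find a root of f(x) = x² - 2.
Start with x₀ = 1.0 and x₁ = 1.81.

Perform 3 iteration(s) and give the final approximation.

f(x) = x² - 2
x₀ = 1.0, x₁ = 1.81

Secant formula: x_{n+1} = x_n - f(x_n)(x_n - x_{n-1})/(f(x_n) - f(x_{n-1}))

Iteration 1:
  f(1.000000) = -1.000000
  f(1.810000) = 1.276100
  x_2 = 1.810000 - 1.276100×(1.810000 - 1.000000)/(1.276100 - (-1.000000))
       = 1.355872
Iteration 2:
  f(1.810000) = 1.276100
  f(1.355872) = -0.161611
  x_3 = 1.355872 - (-0.161611)×(1.355872 - 1.810000)/(-0.161611 - 1.276100)
       = 1.406920
Iteration 3:
  f(1.355872) = -0.161611
  f(1.406920) = -0.020576
  x_4 = 1.406920 - (-0.020576)×(1.406920 - 1.355872)/(-0.020576 - (-0.161611))
       = 1.414368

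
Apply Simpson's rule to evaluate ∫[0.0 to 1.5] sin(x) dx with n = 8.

f(x) = sin(x)
a = 0.0, b = 1.5, n = 8
h = (b - a)/n = 0.187500

Simpson's rule: (h/3)[f(x₀) + 4f(x₁) + 2f(x₂) + ... + f(xₙ)]

x_0 = 0.0000, f(x_0) = 0.000000, coefficient = 1
x_1 = 0.1875, f(x_1) = 0.186403, coefficient = 4
x_2 = 0.3750, f(x_2) = 0.366273, coefficient = 2
x_3 = 0.5625, f(x_3) = 0.533303, coefficient = 4
x_4 = 0.7500, f(x_4) = 0.681639, coefficient = 2
x_5 = 0.9375, f(x_5) = 0.806081, coefficient = 4
x_6 = 1.1250, f(x_6) = 0.902268, coefficient = 2
x_7 = 1.3125, f(x_7) = 0.966827, coefficient = 4
x_8 = 1.5000, f(x_8) = 0.997495, coefficient = 1

I ≈ (0.187500/3) × 14.868307 = 0.929269
Exact value: 0.929263
Error: 0.000006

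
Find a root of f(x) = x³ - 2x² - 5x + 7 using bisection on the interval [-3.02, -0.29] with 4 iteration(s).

f(x) = x³ - 2x² - 5x + 7
Initial interval: [-3.02, -0.29]

Iteration 1:
  c_1 = (-3.020000 + (-0.290000))/2 = -1.655000
  f(c_1) = f(-1.655000) = 5.263864
  f(a) × f(c) < 0, new interval: [-3.020000, -1.655000]
Iteration 2:
  c_2 = (-3.020000 + (-1.655000))/2 = -2.337500
  f(c_2) = f(-2.337500) = -5.012193
  f(a) × f(c) ≥ 0, new interval: [-2.337500, -1.655000]
Iteration 3:
  c_3 = (-2.337500 + (-1.655000))/2 = -1.996250
  f(c_3) = f(-1.996250) = 1.056138
  f(a) × f(c) < 0, new interval: [-2.337500, -1.996250]
Iteration 4:
  c_4 = (-2.337500 + (-1.996250))/2 = -2.166875
  f(c_4) = f(-2.166875) = -1.730550
  f(a) × f(c) ≥ 0, new interval: [-2.166875, -1.996250]

After 4 iteration(s), the approximation is c_4 = -2.166875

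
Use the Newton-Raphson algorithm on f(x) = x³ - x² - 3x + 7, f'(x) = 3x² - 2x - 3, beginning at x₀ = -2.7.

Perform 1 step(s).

f(x) = x³ - x² - 3x + 7
f'(x) = 3x² - 2x - 3
x₀ = -2.7

Newton-Raphson formula: x_{n+1} = x_n - f(x_n)/f'(x_n)

Iteration 1:
  f(-2.700000) = -11.873000
  f'(-2.700000) = 24.270000
  x_1 = -2.700000 - (-11.873000)/24.270000 = -2.210795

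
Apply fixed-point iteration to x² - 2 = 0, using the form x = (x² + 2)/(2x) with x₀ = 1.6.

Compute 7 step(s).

Equation: x² - 2 = 0
Fixed-point form: x = (x² + 2)/(2x)
x₀ = 1.6

x_1 = g(1.600000) = 1.425000
x_2 = g(1.425000) = 1.414254
x_3 = g(1.414254) = 1.414214
x_4 = g(1.414214) = 1.414214
x_5 = g(1.414214) = 1.414214
x_6 = g(1.414214) = 1.414214
x_7 = g(1.414214) = 1.414214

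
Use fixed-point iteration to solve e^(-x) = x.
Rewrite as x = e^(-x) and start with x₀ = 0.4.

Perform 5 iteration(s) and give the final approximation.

Equation: e^(-x) = x
Fixed-point form: x = e^(-x)
x₀ = 0.4

x_1 = g(0.400000) = 0.670320
x_2 = g(0.670320) = 0.511545
x_3 = g(0.511545) = 0.599569
x_4 = g(0.599569) = 0.549048
x_5 = g(0.549048) = 0.577499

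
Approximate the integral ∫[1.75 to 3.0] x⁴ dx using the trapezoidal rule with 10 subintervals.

f(x) = x⁴
a = 1.75, b = 3.0, n = 10
h = (b - a)/n = 0.125000

Trapezoidal rule: (h/2)[f(x₀) + 2f(x₁) + 2f(x₂) + ... + f(xₙ)]

x_0 = 1.7500, f(x_0) = 9.378906, coefficient = 1
x_1 = 1.8750, f(x_1) = 12.359619, coefficient = 2
x_2 = 2.0000, f(x_2) = 16.000000, coefficient = 2
x_3 = 2.1250, f(x_3) = 20.390869, coefficient = 2
x_4 = 2.2500, f(x_4) = 25.628906, coefficient = 2
x_5 = 2.3750, f(x_5) = 31.816650, coefficient = 2
x_6 = 2.5000, f(x_6) = 39.062500, coefficient = 2
x_7 = 2.6250, f(x_7) = 47.480713, coefficient = 2
x_8 = 2.7500, f(x_8) = 57.191406, coefficient = 2
x_9 = 2.8750, f(x_9) = 68.320557, coefficient = 2
x_10 = 3.0000, f(x_10) = 81.000000, coefficient = 1

I ≈ (0.125000/2) × 726.881348 = 45.430084
Exact value: 45.317383
Error: 0.112701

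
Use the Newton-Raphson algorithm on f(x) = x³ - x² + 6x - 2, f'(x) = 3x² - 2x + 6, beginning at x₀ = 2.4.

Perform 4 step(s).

f(x) = x³ - x² + 6x - 2
f'(x) = 3x² - 2x + 6
x₀ = 2.4

Newton-Raphson formula: x_{n+1} = x_n - f(x_n)/f'(x_n)

Iteration 1:
  f(2.400000) = 20.464000
  f'(2.400000) = 18.480000
  x_1 = 2.400000 - 20.464000/18.480000 = 1.292641
Iteration 2:
  f(1.292641) = 6.244823
  f'(1.292641) = 8.427478
  x_2 = 1.292641 - 6.244823/8.427478 = 0.551633
Iteration 3:
  f(0.551633) = 1.173362
  f'(0.551633) = 5.809631
  x_3 = 0.551633 - 1.173362/5.809631 = 0.349665
Iteration 4:
  f(0.349665) = 0.018476
  f'(0.349665) = 5.667467
  x_4 = 0.349665 - 0.018476/5.667467 = 0.346405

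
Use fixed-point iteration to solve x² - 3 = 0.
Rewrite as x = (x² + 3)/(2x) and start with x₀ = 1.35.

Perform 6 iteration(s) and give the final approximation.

Equation: x² - 3 = 0
Fixed-point form: x = (x² + 3)/(2x)
x₀ = 1.35

x_1 = g(1.350000) = 1.786111
x_2 = g(1.786111) = 1.732869
x_3 = g(1.732869) = 1.732051
x_4 = g(1.732051) = 1.732051
x_5 = g(1.732051) = 1.732051
x_6 = g(1.732051) = 1.732051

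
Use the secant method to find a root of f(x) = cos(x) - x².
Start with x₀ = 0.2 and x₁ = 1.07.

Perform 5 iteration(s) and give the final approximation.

f(x) = cos(x) - x²
x₀ = 0.2, x₁ = 1.07

Secant formula: x_{n+1} = x_n - f(x_n)(x_n - x_{n-1})/(f(x_n) - f(x_{n-1}))

Iteration 1:
  f(0.200000) = 0.940067
  f(1.070000) = -0.664776
  x_2 = 1.070000 - (-0.664776)×(1.070000 - 0.200000)/(-0.664776 - 0.940067)
       = 0.709619
Iteration 2:
  f(1.070000) = -0.664776
  f(0.709619) = 0.255051
  x_3 = 0.709619 - 0.255051×(0.709619 - 1.070000)/(0.255051 - (-0.664776))
       = 0.809546
Iteration 3:
  f(0.709619) = 0.255051
  f(0.809546) = 0.034462
  x_4 = 0.809546 - 0.034462×(0.809546 - 0.709619)/(0.034462 - 0.255051)
       = 0.825158
Iteration 4:
  f(0.809546) = 0.034462
  f(0.825158) = -0.002444
  x_5 = 0.825158 - (-0.002444)×(0.825158 - 0.809546)/(-0.002444 - 0.034462)
       = 0.824124
Iteration 5:
  f(0.825158) = -0.002444
  f(0.824124) = 0.000020
  x_6 = 0.824124 - 0.000020×(0.824124 - 0.825158)/(0.000020 - (-0.002444))
       = 0.824132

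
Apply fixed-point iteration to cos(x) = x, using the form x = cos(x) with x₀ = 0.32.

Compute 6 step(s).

Equation: cos(x) = x
Fixed-point form: x = cos(x)
x₀ = 0.32

x_1 = g(0.320000) = 0.949235
x_2 = g(0.949235) = 0.582305
x_3 = g(0.582305) = 0.835197
x_4 = g(0.835197) = 0.671031
x_5 = g(0.671031) = 0.783181
x_6 = g(0.783181) = 0.708673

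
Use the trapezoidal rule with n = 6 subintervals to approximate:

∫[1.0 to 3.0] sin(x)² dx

f(x) = sin(x)²
a = 1.0, b = 3.0, n = 6
h = (b - a)/n = 0.333333

Trapezoidal rule: (h/2)[f(x₀) + 2f(x₁) + 2f(x₂) + ... + f(xₙ)]

x_0 = 1.0000, f(x_0) = 0.708073, coefficient = 1
x_1 = 1.3333, f(x_1) = 0.944663, coefficient = 2
x_2 = 1.6667, f(x_2) = 0.990837, coefficient = 2
x_3 = 2.0000, f(x_3) = 0.826822, coefficient = 2
x_4 = 2.3333, f(x_4) = 0.522853, coefficient = 2
x_5 = 2.6667, f(x_5) = 0.209098, coefficient = 2
x_6 = 3.0000, f(x_6) = 0.019915, coefficient = 1

I ≈ (0.333333/2) × 7.716535 = 1.286089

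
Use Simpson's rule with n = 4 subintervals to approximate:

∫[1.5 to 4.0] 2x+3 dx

f(x) = 2x+3
a = 1.5, b = 4.0, n = 4
h = (b - a)/n = 0.625000

Simpson's rule: (h/3)[f(x₀) + 4f(x₁) + 2f(x₂) + ... + f(xₙ)]

x_0 = 1.5000, f(x_0) = 6.000000, coefficient = 1
x_1 = 2.1250, f(x_1) = 7.250000, coefficient = 4
x_2 = 2.7500, f(x_2) = 8.500000, coefficient = 2
x_3 = 3.3750, f(x_3) = 9.750000, coefficient = 4
x_4 = 4.0000, f(x_4) = 11.000000, coefficient = 1

I ≈ (0.625000/3) × 102.000000 = 21.250000
Exact value: 21.250000
Error: 0.000000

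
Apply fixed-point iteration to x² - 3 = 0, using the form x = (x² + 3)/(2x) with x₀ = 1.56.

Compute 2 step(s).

Equation: x² - 3 = 0
Fixed-point form: x = (x² + 3)/(2x)
x₀ = 1.56

x_1 = g(1.560000) = 1.741538
x_2 = g(1.741538) = 1.732077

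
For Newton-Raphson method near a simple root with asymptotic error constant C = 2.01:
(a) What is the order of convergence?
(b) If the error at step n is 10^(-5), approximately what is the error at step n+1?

(a) Newton-Raphson has quadratic (order 2) convergence near simple roots.
    This means |e_{n+1}| ≈ C|e_n|².

(b) With |e_n| = 10^(-5) and C = 2.01:
    |e_{n+1}| ≈ 2.01 × (10^(-5))² = 2.01 × 10^(-10)

(a) 2 (quadratic); (b) |e_{n+1}| ≈ 2.010e-10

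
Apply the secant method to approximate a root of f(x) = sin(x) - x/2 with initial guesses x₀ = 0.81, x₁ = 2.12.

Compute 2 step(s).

f(x) = sin(x) - x/2
x₀ = 0.81, x₁ = 2.12

Secant formula: x_{n+1} = x_n - f(x_n)(x_n - x_{n-1})/(f(x_n) - f(x_{n-1}))

Iteration 1:
  f(0.810000) = 0.319287
  f(2.120000) = -0.207060
  x_2 = 2.120000 - (-0.207060)×(2.120000 - 0.810000)/(-0.207060 - 0.319287)
       = 1.604659
Iteration 2:
  f(2.120000) = -0.207060
  f(1.604659) = 0.197097
  x_3 = 1.604659 - 0.197097×(1.604659 - 2.120000)/(0.197097 - (-0.207060))
       = 1.855978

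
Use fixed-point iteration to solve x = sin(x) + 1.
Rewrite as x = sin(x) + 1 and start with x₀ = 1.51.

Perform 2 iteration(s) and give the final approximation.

Equation: x = sin(x) + 1
Fixed-point form: x = sin(x) + 1
x₀ = 1.51

x_1 = g(1.510000) = 1.998152
x_2 = g(1.998152) = 1.910065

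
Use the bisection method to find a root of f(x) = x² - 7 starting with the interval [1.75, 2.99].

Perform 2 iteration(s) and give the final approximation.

f(x) = x² - 7
Initial interval: [1.75, 2.99]

Iteration 1:
  c_1 = (1.750000 + 2.990000)/2 = 2.370000
  f(c_1) = f(2.370000) = -1.383100
  f(a) × f(c) ≥ 0, new interval: [2.370000, 2.990000]
Iteration 2:
  c_2 = (2.370000 + 2.990000)/2 = 2.680000
  f(c_2) = f(2.680000) = 0.182400
  f(a) × f(c) < 0, new interval: [2.370000, 2.680000]

After 2 iteration(s), the approximation is c_2 = 2.680000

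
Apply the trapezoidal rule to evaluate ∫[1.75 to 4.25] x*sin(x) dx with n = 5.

f(x) = x*sin(x)
a = 1.75, b = 4.25, n = 5
h = (b - a)/n = 0.500000

Trapezoidal rule: (h/2)[f(x₀) + 2f(x₁) + 2f(x₂) + ... + f(xₙ)]

x_0 = 1.7500, f(x_0) = 1.721975, coefficient = 1
x_1 = 2.2500, f(x_1) = 1.750665, coefficient = 2
x_2 = 2.7500, f(x_2) = 1.049568, coefficient = 2
x_3 = 3.2500, f(x_3) = -0.351634, coefficient = 2
x_4 = 3.7500, f(x_4) = -2.143355, coefficient = 2
x_5 = 4.2500, f(x_5) = -3.803705, coefficient = 1

I ≈ (0.500000/2) × -1.471243 = -0.367811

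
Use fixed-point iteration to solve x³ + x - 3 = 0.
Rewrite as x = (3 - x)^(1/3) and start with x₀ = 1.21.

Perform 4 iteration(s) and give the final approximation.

Equation: x³ + x - 3 = 0
Fixed-point form: x = (3 - x)^(1/3)
x₀ = 1.21

x_1 = g(1.210000) = 1.214184
x_2 = g(1.214184) = 1.213237
x_3 = g(1.213237) = 1.213451
x_4 = g(1.213451) = 1.213403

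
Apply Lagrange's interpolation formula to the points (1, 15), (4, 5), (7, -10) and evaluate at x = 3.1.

Lagrange interpolation formula:
P(x) = Σ yᵢ × Lᵢ(x)
where Lᵢ(x) = Π_{j≠i} (x - xⱼ)/(xᵢ - xⱼ)

L_0(3.1) = (3.1 - 4)/(1 - 4) × (3.1 - 7)/(1 - 7) = 0.195000
L_1(3.1) = (3.1 - 1)/(4 - 1) × (3.1 - 7)/(4 - 7) = 0.910000
L_2(3.1) = (3.1 - 1)/(7 - 1) × (3.1 - 4)/(7 - 4) = -0.105000

P(3.1) = 15×L_0(3.1) + 5×L_1(3.1) + (-10)×L_2(3.1)
P(3.1) = 8.525000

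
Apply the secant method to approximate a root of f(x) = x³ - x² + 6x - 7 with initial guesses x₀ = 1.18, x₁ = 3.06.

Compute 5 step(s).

f(x) = x³ - x² + 6x - 7
x₀ = 1.18, x₁ = 3.06

Secant formula: x_{n+1} = x_n - f(x_n)(x_n - x_{n-1})/(f(x_n) - f(x_{n-1}))

Iteration 1:
  f(1.180000) = 0.330632
  f(3.060000) = 30.649016
  x_2 = 3.060000 - 30.649016×(3.060000 - 1.180000)/(30.649016 - 0.330632)
       = 1.159498
Iteration 2:
  f(3.060000) = 30.649016
  f(1.159498) = 0.171423
  x_3 = 1.159498 - 0.171423×(1.159498 - 3.060000)/(0.171423 - 30.649016)
       = 1.148809
Iteration 3:
  f(1.159498) = 0.171423
  f(1.148809) = 0.089243
  x_4 = 1.148809 - 0.089243×(1.148809 - 1.159498)/(0.089243 - 0.171423)
       = 1.137200
Iteration 4:
  f(1.148809) = 0.089243
  f(1.137200) = 0.000633
  x_5 = 1.137200 - 0.000633×(1.137200 - 1.148809)/(0.000633 - 0.089243)
       = 1.137117
Iteration 5:
  f(1.137200) = 0.000633
  f(1.137117) = 0.000002
  x_6 = 1.137117 - 0.000002×(1.137117 - 1.137200)/(0.000002 - 0.000633)
       = 1.137117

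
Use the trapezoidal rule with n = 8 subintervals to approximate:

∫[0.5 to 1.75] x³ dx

f(x) = x³
a = 0.5, b = 1.75, n = 8
h = (b - a)/n = 0.156250

Trapezoidal rule: (h/2)[f(x₀) + 2f(x₁) + 2f(x₂) + ... + f(xₙ)]

x_0 = 0.5000, f(x_0) = 0.125000, coefficient = 1
x_1 = 0.6562, f(x_1) = 0.282623, coefficient = 2
x_2 = 0.8125, f(x_2) = 0.536377, coefficient = 2
x_3 = 0.9688, f(x_3) = 0.909149, coefficient = 2
x_4 = 1.1250, f(x_4) = 1.423828, coefficient = 2
x_5 = 1.2812, f(x_5) = 2.103302, coefficient = 2
x_6 = 1.4375, f(x_6) = 2.970459, coefficient = 2
x_7 = 1.5938, f(x_7) = 4.048187, coefficient = 2
x_8 = 1.7500, f(x_8) = 5.359375, coefficient = 1

I ≈ (0.156250/2) × 30.032227 = 2.346268
Exact value: 2.329102
Error: 0.017166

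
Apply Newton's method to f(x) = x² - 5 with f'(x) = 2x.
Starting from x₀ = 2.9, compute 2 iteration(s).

f(x) = x² - 5
f'(x) = 2x
x₀ = 2.9

Newton-Raphson formula: x_{n+1} = x_n - f(x_n)/f'(x_n)

Iteration 1:
  f(2.900000) = 3.410000
  f'(2.900000) = 5.800000
  x_1 = 2.900000 - 3.410000/5.800000 = 2.312069
Iteration 2:
  f(2.312069) = 0.345663
  f'(2.312069) = 4.624138
  x_2 = 2.312069 - 0.345663/4.624138 = 2.237317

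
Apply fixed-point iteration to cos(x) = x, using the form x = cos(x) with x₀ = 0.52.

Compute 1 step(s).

Equation: cos(x) = x
Fixed-point form: x = cos(x)
x₀ = 0.52

x_1 = g(0.520000) = 0.867819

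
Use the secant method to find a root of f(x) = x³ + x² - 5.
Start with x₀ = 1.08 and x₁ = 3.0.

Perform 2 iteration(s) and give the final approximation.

f(x) = x³ + x² - 5
x₀ = 1.08, x₁ = 3.0

Secant formula: x_{n+1} = x_n - f(x_n)(x_n - x_{n-1})/(f(x_n) - f(x_{n-1}))

Iteration 1:
  f(1.080000) = -2.573888
  f(3.000000) = 31.000000
  x_2 = 3.000000 - 31.000000×(3.000000 - 1.080000)/(31.000000 - (-2.573888))
       = 1.227194
Iteration 2:
  f(3.000000) = 31.000000
  f(1.227194) = -1.645837
  x_3 = 1.227194 - (-1.645837)×(1.227194 - 3.000000)/(-1.645837 - 31.000000)
       = 1.316570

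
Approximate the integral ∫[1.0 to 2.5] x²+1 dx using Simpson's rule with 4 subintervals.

f(x) = x²+1
a = 1.0, b = 2.5, n = 4
h = (b - a)/n = 0.375000

Simpson's rule: (h/3)[f(x₀) + 4f(x₁) + 2f(x₂) + ... + f(xₙ)]

x_0 = 1.0000, f(x_0) = 2.000000, coefficient = 1
x_1 = 1.3750, f(x_1) = 2.890625, coefficient = 4
x_2 = 1.7500, f(x_2) = 4.062500, coefficient = 2
x_3 = 2.1250, f(x_3) = 5.515625, coefficient = 4
x_4 = 2.5000, f(x_4) = 7.250000, coefficient = 1

I ≈ (0.375000/3) × 51.000000 = 6.375000
Exact value: 6.375000
Error: 0.000000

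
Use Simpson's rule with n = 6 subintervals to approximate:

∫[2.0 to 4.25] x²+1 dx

f(x) = x²+1
a = 2.0, b = 4.25, n = 6
h = (b - a)/n = 0.375000

Simpson's rule: (h/3)[f(x₀) + 4f(x₁) + 2f(x₂) + ... + f(xₙ)]

x_0 = 2.0000, f(x_0) = 5.000000, coefficient = 1
x_1 = 2.3750, f(x_1) = 6.640625, coefficient = 4
x_2 = 2.7500, f(x_2) = 8.562500, coefficient = 2
x_3 = 3.1250, f(x_3) = 10.765625, coefficient = 4
x_4 = 3.5000, f(x_4) = 13.250000, coefficient = 2
x_5 = 3.8750, f(x_5) = 16.015625, coefficient = 4
x_6 = 4.2500, f(x_6) = 19.062500, coefficient = 1

I ≈ (0.375000/3) × 201.375000 = 25.171875
Exact value: 25.171875
Error: 0.000000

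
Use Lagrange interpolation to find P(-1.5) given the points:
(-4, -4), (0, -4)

Lagrange interpolation formula:
P(x) = Σ yᵢ × Lᵢ(x)
where Lᵢ(x) = Π_{j≠i} (x - xⱼ)/(xᵢ - xⱼ)

L_0(-1.5) = (-1.5 - 0)/(-4 - 0) = 0.375000
L_1(-1.5) = (-1.5 - (-4))/(0 - (-4)) = 0.625000

P(-1.5) = (-4)×L_0(-1.5) + (-4)×L_1(-1.5)
P(-1.5) = -4.000000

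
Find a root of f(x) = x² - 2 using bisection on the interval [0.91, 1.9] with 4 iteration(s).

f(x) = x² - 2
Initial interval: [0.91, 1.9]

Iteration 1:
  c_1 = (0.910000 + 1.900000)/2 = 1.405000
  f(c_1) = f(1.405000) = -0.025975
  f(a) × f(c) ≥ 0, new interval: [1.405000, 1.900000]
Iteration 2:
  c_2 = (1.405000 + 1.900000)/2 = 1.652500
  f(c_2) = f(1.652500) = 0.730756
  f(a) × f(c) < 0, new interval: [1.405000, 1.652500]
Iteration 3:
  c_3 = (1.405000 + 1.652500)/2 = 1.528750
  f(c_3) = f(1.528750) = 0.337077
  f(a) × f(c) < 0, new interval: [1.405000, 1.528750]
Iteration 4:
  c_4 = (1.405000 + 1.528750)/2 = 1.466875
  f(c_4) = f(1.466875) = 0.151722
  f(a) × f(c) < 0, new interval: [1.405000, 1.466875]

After 4 iteration(s), the approximation is c_4 = 1.466875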